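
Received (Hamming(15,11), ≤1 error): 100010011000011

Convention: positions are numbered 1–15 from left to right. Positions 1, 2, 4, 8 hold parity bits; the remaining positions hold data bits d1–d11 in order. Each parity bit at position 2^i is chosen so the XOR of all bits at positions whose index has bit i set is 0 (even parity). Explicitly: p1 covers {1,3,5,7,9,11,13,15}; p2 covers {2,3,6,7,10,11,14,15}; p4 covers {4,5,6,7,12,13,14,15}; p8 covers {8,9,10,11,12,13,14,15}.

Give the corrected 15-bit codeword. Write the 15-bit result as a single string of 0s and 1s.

s1 (pos 1,3,5,7,9,11,13,15): 1⊕0⊕1⊕0⊕1⊕0⊕0⊕1 = 0
s2 (pos 2,3,6,7,10,11,14,15): 0⊕0⊕0⊕0⊕0⊕0⊕1⊕1 = 0
s4 (pos 4,5,6,7,12,13,14,15): 0⊕1⊕0⊕0⊕0⊕0⊕1⊕1 = 1
s8 (pos 8,9,10,11,12,13,14,15): 1⊕1⊕0⊕0⊕0⊕0⊕1⊕1 = 0
Syndrome s8…s1 = 0100 → error at position 4.
Flip position 4: 100010011000011 → 100110011000011

100110011000011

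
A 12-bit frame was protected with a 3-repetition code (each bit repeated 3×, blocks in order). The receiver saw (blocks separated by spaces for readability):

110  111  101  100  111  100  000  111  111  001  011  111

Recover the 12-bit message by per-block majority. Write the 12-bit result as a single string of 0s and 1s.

111010011011

Block 1 (110): 2 ones → 1
Block 2 (111): 3 ones → 1
Block 3 (101): 2 ones → 1
Block 4 (100): 1 one → 0
Block 5 (111): 3 ones → 1
Block 6 (100): 1 one → 0
Block 7 (000): 0 ones → 0
Block 8 (111): 3 ones → 1
Block 9 (111): 3 ones → 1
Block 10 (001): 1 one → 0
Block 11 (011): 2 ones → 1
Block 12 (111): 3 ones → 1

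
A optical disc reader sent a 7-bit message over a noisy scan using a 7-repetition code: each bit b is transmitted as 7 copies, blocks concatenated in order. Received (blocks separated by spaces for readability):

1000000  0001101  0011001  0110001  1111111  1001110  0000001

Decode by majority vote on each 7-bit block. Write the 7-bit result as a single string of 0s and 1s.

0000110

Block 1 (1000000): 1 one → 0
Block 2 (0001101): 3 ones → 0
Block 3 (0011001): 3 ones → 0
Block 4 (0110001): 3 ones → 0
Block 5 (1111111): 7 ones → 1
Block 6 (1001110): 4 ones → 1
Block 7 (0000001): 1 one → 0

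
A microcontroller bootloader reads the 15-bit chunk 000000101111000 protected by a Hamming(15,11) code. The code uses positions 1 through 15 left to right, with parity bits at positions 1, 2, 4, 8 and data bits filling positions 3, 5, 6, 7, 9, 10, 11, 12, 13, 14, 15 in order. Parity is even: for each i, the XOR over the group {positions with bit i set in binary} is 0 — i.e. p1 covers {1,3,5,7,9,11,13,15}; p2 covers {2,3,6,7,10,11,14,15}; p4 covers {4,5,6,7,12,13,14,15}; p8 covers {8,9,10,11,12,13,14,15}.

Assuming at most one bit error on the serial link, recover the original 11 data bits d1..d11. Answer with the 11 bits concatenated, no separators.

s1 (pos 1,3,5,7,9,11,13,15): 0⊕0⊕0⊕1⊕1⊕1⊕0⊕0 = 1
s2 (pos 2,3,6,7,10,11,14,15): 0⊕0⊕0⊕1⊕1⊕1⊕0⊕0 = 1
s4 (pos 4,5,6,7,12,13,14,15): 0⊕0⊕0⊕1⊕1⊕0⊕0⊕0 = 0
s8 (pos 8,9,10,11,12,13,14,15): 0⊕1⊕1⊕1⊕1⊕0⊕0⊕0 = 0
Syndrome s8…s1 = 0011 → error at position 3.
Flip position 3: 000000101111000 → 001000101111000
Read data bits from positions 3,5,6,7,9,10,11,12,13,14,15: 10011111000

10011111000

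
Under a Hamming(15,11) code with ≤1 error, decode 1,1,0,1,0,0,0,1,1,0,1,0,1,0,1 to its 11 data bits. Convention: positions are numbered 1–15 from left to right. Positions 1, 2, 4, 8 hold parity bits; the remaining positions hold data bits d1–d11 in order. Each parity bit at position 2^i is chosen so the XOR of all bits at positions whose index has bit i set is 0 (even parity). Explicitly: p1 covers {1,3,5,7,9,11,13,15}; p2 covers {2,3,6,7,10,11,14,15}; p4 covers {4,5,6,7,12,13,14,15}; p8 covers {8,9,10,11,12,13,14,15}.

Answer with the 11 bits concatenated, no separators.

00001010100

s1 (pos 1,3,5,7,9,11,13,15): 1⊕0⊕0⊕0⊕1⊕1⊕1⊕1 = 1
s2 (pos 2,3,6,7,10,11,14,15): 1⊕0⊕0⊕0⊕0⊕1⊕0⊕1 = 1
s4 (pos 4,5,6,7,12,13,14,15): 1⊕0⊕0⊕0⊕0⊕1⊕0⊕1 = 1
s8 (pos 8,9,10,11,12,13,14,15): 1⊕1⊕0⊕1⊕0⊕1⊕0⊕1 = 1
Syndrome s8…s1 = 1111 → error at position 15.
Flip position 15: 110100011010101 → 110100011010100
Read data bits from positions 3,5,6,7,9,10,11,12,13,14,15: 00001010100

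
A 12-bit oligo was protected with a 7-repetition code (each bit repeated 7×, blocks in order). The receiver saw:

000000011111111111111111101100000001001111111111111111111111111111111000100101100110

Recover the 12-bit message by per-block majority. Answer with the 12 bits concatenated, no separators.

011101111101

Block 1 (0000000): 0 ones → 0
Block 2 (1111111): 7 ones → 1
Block 3 (1111111): 7 ones → 1
Block 4 (1111011): 6 ones → 1
Block 5 (0000000): 0 ones → 0
Block 6 (1001111): 5 ones → 1
Block 7 (1111111): 7 ones → 1
Block 8 (1111111): 7 ones → 1
Block 9 (1111111): 7 ones → 1
Block 10 (1111110): 6 ones → 1
Block 11 (0010010): 2 ones → 0
Block 12 (1100110): 4 ones → 1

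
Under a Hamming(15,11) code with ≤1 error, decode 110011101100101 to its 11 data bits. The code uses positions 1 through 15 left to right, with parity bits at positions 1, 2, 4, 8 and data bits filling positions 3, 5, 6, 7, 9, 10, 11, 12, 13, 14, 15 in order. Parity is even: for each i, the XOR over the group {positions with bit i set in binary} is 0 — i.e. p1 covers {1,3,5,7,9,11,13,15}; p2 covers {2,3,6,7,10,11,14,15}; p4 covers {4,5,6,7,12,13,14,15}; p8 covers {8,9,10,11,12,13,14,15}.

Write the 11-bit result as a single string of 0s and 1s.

01011100101

s1 (pos 1,3,5,7,9,11,13,15): 1⊕0⊕1⊕1⊕1⊕0⊕1⊕1 = 0
s2 (pos 2,3,6,7,10,11,14,15): 1⊕0⊕1⊕1⊕1⊕0⊕0⊕1 = 1
s4 (pos 4,5,6,7,12,13,14,15): 0⊕1⊕1⊕1⊕0⊕1⊕0⊕1 = 1
s8 (pos 8,9,10,11,12,13,14,15): 0⊕1⊕1⊕0⊕0⊕1⊕0⊕1 = 0
Syndrome s8…s1 = 0110 → error at position 6.
Flip position 6: 110011101100101 → 110010101100101
Read data bits from positions 3,5,6,7,9,10,11,12,13,14,15: 01011100101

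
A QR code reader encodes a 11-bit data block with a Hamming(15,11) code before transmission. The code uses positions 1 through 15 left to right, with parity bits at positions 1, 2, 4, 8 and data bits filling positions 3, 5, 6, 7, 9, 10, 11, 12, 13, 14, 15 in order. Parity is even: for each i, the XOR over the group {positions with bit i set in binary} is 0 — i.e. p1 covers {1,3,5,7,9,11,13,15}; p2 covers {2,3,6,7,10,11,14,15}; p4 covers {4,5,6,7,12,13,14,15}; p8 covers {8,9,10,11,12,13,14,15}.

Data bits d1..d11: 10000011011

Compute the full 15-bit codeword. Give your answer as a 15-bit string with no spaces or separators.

Place data at non-parity positions: p1 p2 1 p4 0 0 0 p8 0 0 1 1 0 1 1
p1 (pos 1,3,5,7,9,11,13,15): XOR of data positions = 1⊕0⊕0⊕0⊕1⊕0⊕1 = 1
p2 (pos 2,3,6,7,10,11,14,15): XOR of data positions = 1⊕0⊕0⊕0⊕1⊕1⊕1 = 0
p4 (pos 4,5,6,7,12,13,14,15): XOR of data positions = 0⊕0⊕0⊕1⊕0⊕1⊕1 = 1
p8 (pos 8,9,10,11,12,13,14,15): XOR of data positions = 0⊕0⊕1⊕1⊕0⊕1⊕1 = 0
Codeword: 101100000011011

101100000011011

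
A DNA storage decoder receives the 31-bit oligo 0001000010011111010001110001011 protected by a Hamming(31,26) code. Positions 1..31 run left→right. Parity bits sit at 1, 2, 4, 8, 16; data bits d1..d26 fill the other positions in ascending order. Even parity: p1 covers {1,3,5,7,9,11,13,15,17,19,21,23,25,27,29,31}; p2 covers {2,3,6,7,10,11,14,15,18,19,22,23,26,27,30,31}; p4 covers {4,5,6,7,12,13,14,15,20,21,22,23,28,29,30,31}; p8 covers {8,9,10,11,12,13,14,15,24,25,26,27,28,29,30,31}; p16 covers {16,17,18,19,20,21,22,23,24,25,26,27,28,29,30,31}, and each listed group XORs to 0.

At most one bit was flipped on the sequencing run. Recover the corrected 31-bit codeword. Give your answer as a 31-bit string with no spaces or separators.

0001000010111111010001110001011

s1 (pos 1,3,5,7,9,11,13,15,17,19,21,23,25,27,29,31): 0⊕0⊕0⊕0⊕1⊕0⊕1⊕1⊕0⊕0⊕0⊕1⊕0⊕0⊕0⊕1 = 1
s2 (pos 2,3,6,7,10,11,14,15,18,19,22,23,26,27,30,31): 0⊕0⊕0⊕0⊕0⊕0⊕1⊕1⊕1⊕0⊕1⊕1⊕0⊕0⊕1⊕1 = 1
s4 (pos 4,5,6,7,12,13,14,15,20,21,22,23,28,29,30,31): 1⊕0⊕0⊕0⊕1⊕1⊕1⊕1⊕0⊕0⊕1⊕1⊕1⊕0⊕1⊕1 = 0
s8 (pos 8,9,10,11,12,13,14,15,24,25,26,27,28,29,30,31): 0⊕1⊕0⊕0⊕1⊕1⊕1⊕1⊕1⊕0⊕0⊕0⊕1⊕0⊕1⊕1 = 1
s16 (pos 16,17,18,19,20,21,22,23,24,25,26,27,28,29,30,31): 1⊕0⊕1⊕0⊕0⊕0⊕1⊕1⊕1⊕0⊕0⊕0⊕1⊕0⊕1⊕1 = 0
Syndrome s16…s1 = 01011 → error at position 11.
Flip position 11: 0001000010011111010001110001011 → 0001000010111111010001110001011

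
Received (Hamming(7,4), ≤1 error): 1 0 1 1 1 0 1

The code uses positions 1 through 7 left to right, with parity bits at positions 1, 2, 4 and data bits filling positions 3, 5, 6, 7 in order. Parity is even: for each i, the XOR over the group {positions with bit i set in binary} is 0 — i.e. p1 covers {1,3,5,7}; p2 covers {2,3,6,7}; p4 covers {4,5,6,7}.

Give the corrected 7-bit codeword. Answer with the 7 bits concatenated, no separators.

s1 (pos 1,3,5,7): 1⊕1⊕1⊕1 = 0
s2 (pos 2,3,6,7): 0⊕1⊕0⊕1 = 0
s4 (pos 4,5,6,7): 1⊕1⊕0⊕1 = 1
Syndrome s4…s1 = 100 → error at position 4.
Flip position 4: 1011101 → 1010101

1010101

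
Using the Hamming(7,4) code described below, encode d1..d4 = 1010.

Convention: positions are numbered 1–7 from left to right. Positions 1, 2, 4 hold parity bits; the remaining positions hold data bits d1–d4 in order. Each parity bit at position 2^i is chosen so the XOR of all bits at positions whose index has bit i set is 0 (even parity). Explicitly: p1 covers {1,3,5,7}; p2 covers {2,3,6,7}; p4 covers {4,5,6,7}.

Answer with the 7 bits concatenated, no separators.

1011010

Place data at non-parity positions: p1 p2 1 p4 0 1 0
p1 (pos 1,3,5,7): XOR of data positions = 1⊕0⊕0 = 1
p2 (pos 2,3,6,7): XOR of data positions = 1⊕1⊕0 = 0
p4 (pos 4,5,6,7): XOR of data positions = 0⊕1⊕0 = 1
Codeword: 1011010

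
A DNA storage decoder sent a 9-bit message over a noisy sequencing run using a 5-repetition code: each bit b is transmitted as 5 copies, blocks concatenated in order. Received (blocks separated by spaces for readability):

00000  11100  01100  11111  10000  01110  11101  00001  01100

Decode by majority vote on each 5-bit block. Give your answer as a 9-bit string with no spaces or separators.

010101100

Block 1 (00000): 0 ones → 0
Block 2 (11100): 3 ones → 1
Block 3 (01100): 2 ones → 0
Block 4 (11111): 5 ones → 1
Block 5 (10000): 1 one → 0
Block 6 (01110): 3 ones → 1
Block 7 (11101): 4 ones → 1
Block 8 (00001): 1 one → 0
Block 9 (01100): 2 ones → 0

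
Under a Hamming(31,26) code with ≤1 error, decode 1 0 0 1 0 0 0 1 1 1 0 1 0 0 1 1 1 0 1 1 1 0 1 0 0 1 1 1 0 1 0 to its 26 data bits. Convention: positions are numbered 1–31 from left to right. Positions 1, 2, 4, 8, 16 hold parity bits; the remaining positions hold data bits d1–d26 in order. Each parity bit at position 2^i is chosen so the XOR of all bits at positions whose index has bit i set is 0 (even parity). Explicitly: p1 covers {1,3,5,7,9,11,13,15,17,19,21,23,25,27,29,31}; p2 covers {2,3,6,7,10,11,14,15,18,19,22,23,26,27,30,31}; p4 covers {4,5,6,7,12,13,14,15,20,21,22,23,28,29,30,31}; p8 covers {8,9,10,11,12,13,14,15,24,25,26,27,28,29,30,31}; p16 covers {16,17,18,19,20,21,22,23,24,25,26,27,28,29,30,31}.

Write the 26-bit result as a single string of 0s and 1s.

00001001001101110100111010

s1 (pos 1,3,5,7,9,11,13,15,17,19,21,23,25,27,29,31): 1⊕0⊕0⊕0⊕1⊕0⊕0⊕1⊕1⊕1⊕1⊕1⊕0⊕1⊕0⊕0 = 0
s2 (pos 2,3,6,7,10,11,14,15,18,19,22,23,26,27,30,31): 0⊕0⊕0⊕0⊕1⊕0⊕0⊕1⊕0⊕1⊕0⊕1⊕1⊕1⊕1⊕0 = 1
s4 (pos 4,5,6,7,12,13,14,15,20,21,22,23,28,29,30,31): 1⊕0⊕0⊕0⊕1⊕0⊕0⊕1⊕1⊕1⊕0⊕1⊕1⊕0⊕1⊕0 = 0
s8 (pos 8,9,10,11,12,13,14,15,24,25,26,27,28,29,30,31): 1⊕1⊕1⊕0⊕1⊕0⊕0⊕1⊕0⊕0⊕1⊕1⊕1⊕0⊕1⊕0 = 1
s16 (pos 16,17,18,19,20,21,22,23,24,25,26,27,28,29,30,31): 1⊕1⊕0⊕1⊕1⊕1⊕0⊕1⊕0⊕0⊕1⊕1⊕1⊕0⊕1⊕0 = 0
Syndrome s16…s1 = 01010 → error at position 10.
Flip position 10: 1001000111010011101110100111010 → 1001000110010011101110100111010
Read data bits from positions 3,5,6,7,9,10,11,12,13,14,15,17,18,19,20,21,22,23,24,25,26,27,28,29,30,31: 00001001001101110100111010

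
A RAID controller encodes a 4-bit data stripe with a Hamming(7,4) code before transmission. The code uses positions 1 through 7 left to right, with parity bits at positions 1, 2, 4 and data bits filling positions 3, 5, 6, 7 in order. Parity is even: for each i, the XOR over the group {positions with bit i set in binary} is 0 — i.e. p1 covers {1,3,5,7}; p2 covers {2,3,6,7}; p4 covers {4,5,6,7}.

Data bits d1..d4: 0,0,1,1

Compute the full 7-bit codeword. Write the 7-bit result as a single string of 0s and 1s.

Place data at non-parity positions: p1 p2 0 p4 0 1 1
p1 (pos 1,3,5,7): XOR of data positions = 0⊕0⊕1 = 1
p2 (pos 2,3,6,7): XOR of data positions = 0⊕1⊕1 = 0
p4 (pos 4,5,6,7): XOR of data positions = 0⊕1⊕1 = 0
Codeword: 1000011

1000011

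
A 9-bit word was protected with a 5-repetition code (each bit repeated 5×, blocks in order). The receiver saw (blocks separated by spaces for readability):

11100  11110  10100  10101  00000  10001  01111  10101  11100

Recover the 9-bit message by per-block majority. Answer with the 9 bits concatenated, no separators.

Block 1 (11100): 3 ones → 1
Block 2 (11110): 4 ones → 1
Block 3 (10100): 2 ones → 0
Block 4 (10101): 3 ones → 1
Block 5 (00000): 0 ones → 0
Block 6 (10001): 2 ones → 0
Block 7 (01111): 4 ones → 1
Block 8 (10101): 3 ones → 1
Block 9 (11100): 3 ones → 1

110100111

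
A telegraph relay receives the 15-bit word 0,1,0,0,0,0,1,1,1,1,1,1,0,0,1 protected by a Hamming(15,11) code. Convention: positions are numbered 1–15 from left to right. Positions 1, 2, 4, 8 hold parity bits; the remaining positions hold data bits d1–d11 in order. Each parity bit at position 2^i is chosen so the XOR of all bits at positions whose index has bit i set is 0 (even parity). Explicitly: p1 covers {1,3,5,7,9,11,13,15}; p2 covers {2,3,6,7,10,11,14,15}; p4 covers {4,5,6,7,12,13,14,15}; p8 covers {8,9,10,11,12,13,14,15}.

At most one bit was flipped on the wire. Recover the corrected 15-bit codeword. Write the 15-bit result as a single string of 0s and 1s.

s1 (pos 1,3,5,7,9,11,13,15): 0⊕0⊕0⊕1⊕1⊕1⊕0⊕1 = 0
s2 (pos 2,3,6,7,10,11,14,15): 1⊕0⊕0⊕1⊕1⊕1⊕0⊕1 = 1
s4 (pos 4,5,6,7,12,13,14,15): 0⊕0⊕0⊕1⊕1⊕0⊕0⊕1 = 1
s8 (pos 8,9,10,11,12,13,14,15): 1⊕1⊕1⊕1⊕1⊕0⊕0⊕1 = 0
Syndrome s8…s1 = 0110 → error at position 6.
Flip position 6: 010000111111001 → 010001111111001

010001111111001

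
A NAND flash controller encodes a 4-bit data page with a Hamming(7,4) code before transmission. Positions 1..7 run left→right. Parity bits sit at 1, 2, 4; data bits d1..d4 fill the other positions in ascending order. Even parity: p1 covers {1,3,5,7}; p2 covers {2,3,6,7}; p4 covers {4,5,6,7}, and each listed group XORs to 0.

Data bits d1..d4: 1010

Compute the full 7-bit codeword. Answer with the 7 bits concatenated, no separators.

Place data at non-parity positions: p1 p2 1 p4 0 1 0
p1 (pos 1,3,5,7): XOR of data positions = 1⊕0⊕0 = 1
p2 (pos 2,3,6,7): XOR of data positions = 1⊕1⊕0 = 0
p4 (pos 4,5,6,7): XOR of data positions = 0⊕1⊕0 = 1
Codeword: 1011010

1011010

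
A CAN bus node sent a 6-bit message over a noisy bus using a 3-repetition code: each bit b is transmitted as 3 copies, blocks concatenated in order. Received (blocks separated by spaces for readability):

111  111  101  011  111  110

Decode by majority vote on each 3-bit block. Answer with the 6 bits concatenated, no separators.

Block 1 (111): 3 ones → 1
Block 2 (111): 3 ones → 1
Block 3 (101): 2 ones → 1
Block 4 (011): 2 ones → 1
Block 5 (111): 3 ones → 1
Block 6 (110): 2 ones → 1

111111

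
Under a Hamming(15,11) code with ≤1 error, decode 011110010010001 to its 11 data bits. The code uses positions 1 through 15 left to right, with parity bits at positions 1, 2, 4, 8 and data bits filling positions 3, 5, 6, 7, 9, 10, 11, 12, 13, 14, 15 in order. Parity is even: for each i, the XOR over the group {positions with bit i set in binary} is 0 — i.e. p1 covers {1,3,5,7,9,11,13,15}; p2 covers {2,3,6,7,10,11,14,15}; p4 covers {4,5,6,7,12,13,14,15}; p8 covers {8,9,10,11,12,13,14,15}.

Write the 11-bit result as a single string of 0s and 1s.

s1 (pos 1,3,5,7,9,11,13,15): 0⊕1⊕1⊕0⊕0⊕1⊕0⊕1 = 0
s2 (pos 2,3,6,7,10,11,14,15): 1⊕1⊕0⊕0⊕0⊕1⊕0⊕1 = 0
s4 (pos 4,5,6,7,12,13,14,15): 1⊕1⊕0⊕0⊕0⊕0⊕0⊕1 = 1
s8 (pos 8,9,10,11,12,13,14,15): 1⊕0⊕0⊕1⊕0⊕0⊕0⊕1 = 1
Syndrome s8…s1 = 1100 → error at position 12.
Flip position 12: 011110010010001 → 011110010011001
Read data bits from positions 3,5,6,7,9,10,11,12,13,14,15: 11000011001

11000011001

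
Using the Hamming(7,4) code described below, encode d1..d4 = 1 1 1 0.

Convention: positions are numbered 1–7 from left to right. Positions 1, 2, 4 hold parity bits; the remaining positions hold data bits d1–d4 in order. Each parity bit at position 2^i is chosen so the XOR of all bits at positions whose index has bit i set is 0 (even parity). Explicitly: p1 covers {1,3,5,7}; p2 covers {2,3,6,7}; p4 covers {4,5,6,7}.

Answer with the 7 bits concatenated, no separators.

Place data at non-parity positions: p1 p2 1 p4 1 1 0
p1 (pos 1,3,5,7): XOR of data positions = 1⊕1⊕0 = 0
p2 (pos 2,3,6,7): XOR of data positions = 1⊕1⊕0 = 0
p4 (pos 4,5,6,7): XOR of data positions = 1⊕1⊕0 = 0
Codeword: 0010110

0010110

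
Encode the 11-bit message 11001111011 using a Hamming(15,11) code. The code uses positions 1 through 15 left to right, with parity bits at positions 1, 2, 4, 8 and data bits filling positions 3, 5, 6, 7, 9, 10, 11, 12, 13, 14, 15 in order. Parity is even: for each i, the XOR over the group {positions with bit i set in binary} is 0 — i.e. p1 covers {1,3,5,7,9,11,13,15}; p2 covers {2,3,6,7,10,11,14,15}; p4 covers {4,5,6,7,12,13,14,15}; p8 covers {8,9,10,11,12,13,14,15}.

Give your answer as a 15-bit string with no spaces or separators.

111010001111011

Place data at non-parity positions: p1 p2 1 p4 1 0 0 p8 1 1 1 1 0 1 1
p1 (pos 1,3,5,7,9,11,13,15): XOR of data positions = 1⊕1⊕0⊕1⊕1⊕0⊕1 = 1
p2 (pos 2,3,6,7,10,11,14,15): XOR of data positions = 1⊕0⊕0⊕1⊕1⊕1⊕1 = 1
p4 (pos 4,5,6,7,12,13,14,15): XOR of data positions = 1⊕0⊕0⊕1⊕0⊕1⊕1 = 0
p8 (pos 8,9,10,11,12,13,14,15): XOR of data positions = 1⊕1⊕1⊕1⊕0⊕1⊕1 = 0
Codeword: 111010001111011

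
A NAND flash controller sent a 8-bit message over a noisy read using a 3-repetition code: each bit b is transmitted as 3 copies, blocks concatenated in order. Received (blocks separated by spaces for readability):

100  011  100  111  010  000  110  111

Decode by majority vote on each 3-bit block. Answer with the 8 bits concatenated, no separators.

01010011

Block 1 (100): 1 one → 0
Block 2 (011): 2 ones → 1
Block 3 (100): 1 one → 0
Block 4 (111): 3 ones → 1
Block 5 (010): 1 one → 0
Block 6 (000): 0 ones → 0
Block 7 (110): 2 ones → 1
Block 8 (111): 3 ones → 1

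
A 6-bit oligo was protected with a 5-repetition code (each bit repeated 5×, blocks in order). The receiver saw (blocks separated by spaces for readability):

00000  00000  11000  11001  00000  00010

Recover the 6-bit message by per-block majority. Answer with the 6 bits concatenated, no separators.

000100

Block 1 (00000): 0 ones → 0
Block 2 (00000): 0 ones → 0
Block 3 (11000): 2 ones → 0
Block 4 (11001): 3 ones → 1
Block 5 (00000): 0 ones → 0
Block 6 (00010): 1 one → 0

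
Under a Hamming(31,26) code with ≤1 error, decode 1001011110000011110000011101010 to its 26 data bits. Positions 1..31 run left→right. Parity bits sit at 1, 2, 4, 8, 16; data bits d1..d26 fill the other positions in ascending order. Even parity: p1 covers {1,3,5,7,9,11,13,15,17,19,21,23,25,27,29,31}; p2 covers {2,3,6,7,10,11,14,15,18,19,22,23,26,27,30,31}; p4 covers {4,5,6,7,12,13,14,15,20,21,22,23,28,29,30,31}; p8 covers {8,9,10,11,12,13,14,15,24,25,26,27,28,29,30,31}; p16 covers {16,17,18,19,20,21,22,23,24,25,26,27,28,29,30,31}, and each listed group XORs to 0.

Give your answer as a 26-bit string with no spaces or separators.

s1 (pos 1,3,5,7,9,11,13,15,17,19,21,23,25,27,29,31): 1⊕0⊕0⊕1⊕1⊕0⊕0⊕1⊕1⊕0⊕0⊕0⊕1⊕0⊕0⊕0 = 0
s2 (pos 2,3,6,7,10,11,14,15,18,19,22,23,26,27,30,31): 0⊕0⊕1⊕1⊕0⊕0⊕0⊕1⊕1⊕0⊕0⊕0⊕1⊕0⊕1⊕0 = 0
s4 (pos 4,5,6,7,12,13,14,15,20,21,22,23,28,29,30,31): 1⊕0⊕1⊕1⊕0⊕0⊕0⊕1⊕0⊕0⊕0⊕0⊕1⊕0⊕1⊕0 = 0
s8 (pos 8,9,10,11,12,13,14,15,24,25,26,27,28,29,30,31): 1⊕1⊕0⊕0⊕0⊕0⊕0⊕1⊕1⊕1⊕1⊕0⊕1⊕0⊕1⊕0 = 0
s16 (pos 16,17,18,19,20,21,22,23,24,25,26,27,28,29,30,31): 1⊕1⊕1⊕0⊕0⊕0⊕0⊕0⊕1⊕1⊕1⊕0⊕1⊕0⊕1⊕0 = 0
Syndrome s16…s1 = 00000 → no error.
Read data bits from positions 3,5,6,7,9,10,11,12,13,14,15,17,18,19,20,21,22,23,24,25,26,27,28,29,30,31: 00111000001110000011101010

00111000001110000011101010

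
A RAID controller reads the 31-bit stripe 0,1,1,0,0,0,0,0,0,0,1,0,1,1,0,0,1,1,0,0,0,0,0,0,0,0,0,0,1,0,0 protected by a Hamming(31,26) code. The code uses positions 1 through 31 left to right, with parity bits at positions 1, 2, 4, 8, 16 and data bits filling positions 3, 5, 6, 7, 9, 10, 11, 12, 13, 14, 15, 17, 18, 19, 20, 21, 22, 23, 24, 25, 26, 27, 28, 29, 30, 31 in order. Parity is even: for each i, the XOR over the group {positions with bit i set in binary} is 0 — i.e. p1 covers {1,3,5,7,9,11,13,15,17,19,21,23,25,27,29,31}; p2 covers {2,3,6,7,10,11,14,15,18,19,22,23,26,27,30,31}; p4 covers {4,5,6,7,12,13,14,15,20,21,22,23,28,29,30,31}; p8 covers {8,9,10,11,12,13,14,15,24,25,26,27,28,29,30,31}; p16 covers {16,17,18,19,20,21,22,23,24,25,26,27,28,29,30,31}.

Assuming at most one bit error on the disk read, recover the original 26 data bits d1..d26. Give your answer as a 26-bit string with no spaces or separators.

s1 (pos 1,3,5,7,9,11,13,15,17,19,21,23,25,27,29,31): 0⊕1⊕0⊕0⊕0⊕1⊕1⊕0⊕1⊕0⊕0⊕0⊕0⊕0⊕1⊕0 = 1
s2 (pos 2,3,6,7,10,11,14,15,18,19,22,23,26,27,30,31): 1⊕1⊕0⊕0⊕0⊕1⊕1⊕0⊕1⊕0⊕0⊕0⊕0⊕0⊕0⊕0 = 1
s4 (pos 4,5,6,7,12,13,14,15,20,21,22,23,28,29,30,31): 0⊕0⊕0⊕0⊕0⊕1⊕1⊕0⊕0⊕0⊕0⊕0⊕0⊕1⊕0⊕0 = 1
s8 (pos 8,9,10,11,12,13,14,15,24,25,26,27,28,29,30,31): 0⊕0⊕0⊕1⊕0⊕1⊕1⊕0⊕0⊕0⊕0⊕0⊕0⊕1⊕0⊕0 = 0
s16 (pos 16,17,18,19,20,21,22,23,24,25,26,27,28,29,30,31): 0⊕1⊕1⊕0⊕0⊕0⊕0⊕0⊕0⊕0⊕0⊕0⊕0⊕1⊕0⊕0 = 1
Syndrome s16…s1 = 10111 → error at position 23.
Flip position 23: 0110000000101100110000000000100 → 0110000000101100110000100000100
Read data bits from positions 3,5,6,7,9,10,11,12,13,14,15,17,18,19,20,21,22,23,24,25,26,27,28,29,30,31: 10000010110110000100000100

10000010110110000100000100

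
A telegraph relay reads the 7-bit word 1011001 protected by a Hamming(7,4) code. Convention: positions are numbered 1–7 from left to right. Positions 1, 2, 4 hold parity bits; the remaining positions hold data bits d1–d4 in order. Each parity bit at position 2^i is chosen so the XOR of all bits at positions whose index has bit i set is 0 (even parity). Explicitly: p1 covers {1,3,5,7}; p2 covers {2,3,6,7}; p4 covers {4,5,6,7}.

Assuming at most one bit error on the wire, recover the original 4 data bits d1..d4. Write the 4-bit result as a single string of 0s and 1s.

s1 (pos 1,3,5,7): 1⊕1⊕0⊕1 = 1
s2 (pos 2,3,6,7): 0⊕1⊕0⊕1 = 0
s4 (pos 4,5,6,7): 1⊕0⊕0⊕1 = 0
Syndrome s4…s1 = 001 → error at position 1.
Flip position 1: 1011001 → 0011001
Read data bits from positions 3,5,6,7: 1001

1001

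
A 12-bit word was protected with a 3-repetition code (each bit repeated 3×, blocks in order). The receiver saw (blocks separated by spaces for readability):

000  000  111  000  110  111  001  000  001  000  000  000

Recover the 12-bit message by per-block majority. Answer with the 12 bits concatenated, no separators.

Block 1 (000): 0 ones → 0
Block 2 (000): 0 ones → 0
Block 3 (111): 3 ones → 1
Block 4 (000): 0 ones → 0
Block 5 (110): 2 ones → 1
Block 6 (111): 3 ones → 1
Block 7 (001): 1 one → 0
Block 8 (000): 0 ones → 0
Block 9 (001): 1 one → 0
Block 10 (000): 0 ones → 0
Block 11 (000): 0 ones → 0
Block 12 (000): 0 ones → 0

001011000000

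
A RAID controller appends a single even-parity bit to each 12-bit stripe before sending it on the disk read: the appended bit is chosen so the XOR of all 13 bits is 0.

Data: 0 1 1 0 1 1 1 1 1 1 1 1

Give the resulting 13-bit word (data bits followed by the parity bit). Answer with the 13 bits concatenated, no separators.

0110111111110

XOR of the 12 data bits: 0⊕1⊕1⊕0⊕1⊕1⊕1⊕1⊕1⊕1⊕1⊕1 = 0
Parity bit = 0 (so all 13 bits XOR to 0).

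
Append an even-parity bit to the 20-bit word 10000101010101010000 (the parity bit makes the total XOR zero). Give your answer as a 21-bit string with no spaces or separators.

XOR of the 20 data bits: 1⊕0⊕0⊕0⊕0⊕1⊕0⊕1⊕0⊕1⊕0⊕1⊕0⊕1⊕0⊕1⊕0⊕0⊕0⊕0 = 1
Parity bit = 1 (so all 21 bits XOR to 0).

100001010101010100001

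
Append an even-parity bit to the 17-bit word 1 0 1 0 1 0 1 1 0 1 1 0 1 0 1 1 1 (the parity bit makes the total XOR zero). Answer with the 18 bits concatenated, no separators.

101010110110101111

XOR of the 17 data bits: 1⊕0⊕1⊕0⊕1⊕0⊕1⊕1⊕0⊕1⊕1⊕0⊕1⊕0⊕1⊕1⊕1 = 1
Parity bit = 1 (so all 18 bits XOR to 0).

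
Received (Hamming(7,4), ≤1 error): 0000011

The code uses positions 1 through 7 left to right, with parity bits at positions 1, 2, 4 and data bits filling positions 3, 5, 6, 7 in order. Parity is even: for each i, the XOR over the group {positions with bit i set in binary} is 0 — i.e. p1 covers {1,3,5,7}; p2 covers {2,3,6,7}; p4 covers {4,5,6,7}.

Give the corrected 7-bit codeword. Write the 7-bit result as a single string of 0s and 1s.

1000011

s1 (pos 1,3,5,7): 0⊕0⊕0⊕1 = 1
s2 (pos 2,3,6,7): 0⊕0⊕1⊕1 = 0
s4 (pos 4,5,6,7): 0⊕0⊕1⊕1 = 0
Syndrome s4…s1 = 001 → error at position 1.
Flip position 1: 0000011 → 1000011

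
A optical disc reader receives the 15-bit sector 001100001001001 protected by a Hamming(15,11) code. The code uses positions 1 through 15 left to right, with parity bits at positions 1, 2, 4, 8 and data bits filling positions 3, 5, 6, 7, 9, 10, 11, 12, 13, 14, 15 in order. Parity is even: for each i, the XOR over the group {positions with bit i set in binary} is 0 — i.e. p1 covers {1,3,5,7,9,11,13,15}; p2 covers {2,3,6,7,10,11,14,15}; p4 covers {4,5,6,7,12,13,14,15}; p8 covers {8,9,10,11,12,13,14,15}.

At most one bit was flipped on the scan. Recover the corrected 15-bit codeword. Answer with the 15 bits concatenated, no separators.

001100001001101

s1 (pos 1,3,5,7,9,11,13,15): 0⊕1⊕0⊕0⊕1⊕0⊕0⊕1 = 1
s2 (pos 2,3,6,7,10,11,14,15): 0⊕1⊕0⊕0⊕0⊕0⊕0⊕1 = 0
s4 (pos 4,5,6,7,12,13,14,15): 1⊕0⊕0⊕0⊕1⊕0⊕0⊕1 = 1
s8 (pos 8,9,10,11,12,13,14,15): 0⊕1⊕0⊕0⊕1⊕0⊕0⊕1 = 1
Syndrome s8…s1 = 1101 → error at position 13.
Flip position 13: 001100001001001 → 001100001001101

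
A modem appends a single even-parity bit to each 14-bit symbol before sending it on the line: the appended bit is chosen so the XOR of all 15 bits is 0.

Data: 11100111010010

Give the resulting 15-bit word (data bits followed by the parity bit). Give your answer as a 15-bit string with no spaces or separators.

XOR of the 14 data bits: 1⊕1⊕1⊕0⊕0⊕1⊕1⊕1⊕0⊕1⊕0⊕0⊕1⊕0 = 0
Parity bit = 0 (so all 15 bits XOR to 0).

111001110100100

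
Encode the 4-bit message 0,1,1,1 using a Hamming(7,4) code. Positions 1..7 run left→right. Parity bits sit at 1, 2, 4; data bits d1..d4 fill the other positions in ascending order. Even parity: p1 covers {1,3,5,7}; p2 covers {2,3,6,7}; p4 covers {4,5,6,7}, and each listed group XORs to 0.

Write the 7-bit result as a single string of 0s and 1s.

Place data at non-parity positions: p1 p2 0 p4 1 1 1
p1 (pos 1,3,5,7): XOR of data positions = 0⊕1⊕1 = 0
p2 (pos 2,3,6,7): XOR of data positions = 0⊕1⊕1 = 0
p4 (pos 4,5,6,7): XOR of data positions = 1⊕1⊕1 = 1
Codeword: 0001111

0001111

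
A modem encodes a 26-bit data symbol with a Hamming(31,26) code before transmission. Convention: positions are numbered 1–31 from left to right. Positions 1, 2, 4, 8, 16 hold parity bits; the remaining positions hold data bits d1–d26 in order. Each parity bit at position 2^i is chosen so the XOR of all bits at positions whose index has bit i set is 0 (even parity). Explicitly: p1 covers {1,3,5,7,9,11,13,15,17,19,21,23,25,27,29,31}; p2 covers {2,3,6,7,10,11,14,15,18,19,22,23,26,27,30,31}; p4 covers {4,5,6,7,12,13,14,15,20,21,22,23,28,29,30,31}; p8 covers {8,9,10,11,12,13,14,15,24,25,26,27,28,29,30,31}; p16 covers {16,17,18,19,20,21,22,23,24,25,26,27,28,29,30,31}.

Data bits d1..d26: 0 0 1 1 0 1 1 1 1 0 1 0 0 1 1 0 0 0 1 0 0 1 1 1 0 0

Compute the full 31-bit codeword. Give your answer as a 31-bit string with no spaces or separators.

1100011101111010001100010011100

Place data at non-parity positions: p1 p2 0 p4 0 1 1 p8 0 1 1 1 1 0 1 p16 0 0 1 1 0 0 0 1 0 0 1 1 1 0 0
p1 (pos 1,3,5,7,9,11,13,15,17,19,21,23,25,27,29,31): XOR of data positions = 0⊕0⊕1⊕0⊕1⊕1⊕1⊕0⊕1⊕0⊕0⊕0⊕1⊕1⊕0 = 1
p2 (pos 2,3,6,7,10,11,14,15,18,19,22,23,26,27,30,31): XOR of data positions = 0⊕1⊕1⊕1⊕1⊕0⊕1⊕0⊕1⊕0⊕0⊕0⊕1⊕0⊕0 = 1
p4 (pos 4,5,6,7,12,13,14,15,20,21,22,23,28,29,30,31): XOR of data positions = 0⊕1⊕1⊕1⊕1⊕0⊕1⊕1⊕0⊕0⊕0⊕1⊕1⊕0⊕0 = 0
p8 (pos 8,9,10,11,12,13,14,15,24,25,26,27,28,29,30,31): XOR of data positions = 0⊕1⊕1⊕1⊕1⊕0⊕1⊕1⊕0⊕0⊕1⊕1⊕1⊕0⊕0 = 1
p16 (pos 16,17,18,19,20,21,22,23,24,25,26,27,28,29,30,31): XOR of data positions = 0⊕0⊕1⊕1⊕0⊕0⊕0⊕1⊕0⊕0⊕1⊕1⊕1⊕0⊕0 = 0
Codeword: 1100011101111010001100010011100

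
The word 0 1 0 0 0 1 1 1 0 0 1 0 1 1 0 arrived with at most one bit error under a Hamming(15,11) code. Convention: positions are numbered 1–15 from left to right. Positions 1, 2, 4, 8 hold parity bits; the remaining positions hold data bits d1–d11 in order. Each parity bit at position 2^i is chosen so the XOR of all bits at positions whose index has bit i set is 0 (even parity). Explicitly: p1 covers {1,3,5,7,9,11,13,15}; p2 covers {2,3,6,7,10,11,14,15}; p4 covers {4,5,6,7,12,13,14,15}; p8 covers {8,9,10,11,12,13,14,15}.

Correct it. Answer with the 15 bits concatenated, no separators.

011001110010110

s1 (pos 1,3,5,7,9,11,13,15): 0⊕0⊕0⊕1⊕0⊕1⊕1⊕0 = 1
s2 (pos 2,3,6,7,10,11,14,15): 1⊕0⊕1⊕1⊕0⊕1⊕1⊕0 = 1
s4 (pos 4,5,6,7,12,13,14,15): 0⊕0⊕1⊕1⊕0⊕1⊕1⊕0 = 0
s8 (pos 8,9,10,11,12,13,14,15): 1⊕0⊕0⊕1⊕0⊕1⊕1⊕0 = 0
Syndrome s8…s1 = 0011 → error at position 3.
Flip position 3: 010001110010110 → 011001110010110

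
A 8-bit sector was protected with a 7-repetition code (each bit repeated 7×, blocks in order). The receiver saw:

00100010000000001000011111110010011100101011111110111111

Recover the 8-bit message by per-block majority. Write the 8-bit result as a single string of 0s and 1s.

Block 1 (0010001): 2 ones → 0
Block 2 (0000000): 0 ones → 0
Block 3 (0010000): 1 one → 0
Block 4 (1111111): 7 ones → 1
Block 5 (0010011): 3 ones → 0
Block 6 (1001010): 3 ones → 0
Block 7 (1111111): 7 ones → 1
Block 8 (0111111): 6 ones → 1

00010011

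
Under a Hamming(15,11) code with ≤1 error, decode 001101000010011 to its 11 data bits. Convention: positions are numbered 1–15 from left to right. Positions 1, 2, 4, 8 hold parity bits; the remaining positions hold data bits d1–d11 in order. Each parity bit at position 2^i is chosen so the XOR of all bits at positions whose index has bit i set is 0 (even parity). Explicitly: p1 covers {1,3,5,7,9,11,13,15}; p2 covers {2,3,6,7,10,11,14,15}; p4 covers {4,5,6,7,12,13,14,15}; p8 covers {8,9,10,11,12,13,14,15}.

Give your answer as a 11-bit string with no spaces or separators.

s1 (pos 1,3,5,7,9,11,13,15): 0⊕1⊕0⊕0⊕0⊕1⊕0⊕1 = 1
s2 (pos 2,3,6,7,10,11,14,15): 0⊕1⊕1⊕0⊕0⊕1⊕1⊕1 = 1
s4 (pos 4,5,6,7,12,13,14,15): 1⊕0⊕1⊕0⊕0⊕0⊕1⊕1 = 0
s8 (pos 8,9,10,11,12,13,14,15): 0⊕0⊕0⊕1⊕0⊕0⊕1⊕1 = 1
Syndrome s8…s1 = 1011 → error at position 11.
Flip position 11: 001101000010011 → 001101000000011
Read data bits from positions 3,5,6,7,9,10,11,12,13,14,15: 10100000011

10100000011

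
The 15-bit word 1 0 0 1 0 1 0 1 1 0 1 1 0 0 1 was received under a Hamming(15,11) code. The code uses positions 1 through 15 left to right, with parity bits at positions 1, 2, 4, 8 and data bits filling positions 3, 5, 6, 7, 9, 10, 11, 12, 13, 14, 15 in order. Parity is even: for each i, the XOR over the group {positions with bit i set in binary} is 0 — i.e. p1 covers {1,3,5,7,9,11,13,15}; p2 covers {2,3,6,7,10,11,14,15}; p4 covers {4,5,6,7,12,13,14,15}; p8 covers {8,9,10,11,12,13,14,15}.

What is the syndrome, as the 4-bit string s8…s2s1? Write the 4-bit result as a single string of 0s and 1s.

s1 (pos 1,3,5,7,9,11,13,15): 1⊕0⊕0⊕0⊕1⊕1⊕0⊕1 = 0
s2 (pos 2,3,6,7,10,11,14,15): 0⊕0⊕1⊕0⊕0⊕1⊕0⊕1 = 1
s4 (pos 4,5,6,7,12,13,14,15): 1⊕0⊕1⊕0⊕1⊕0⊕0⊕1 = 0
s8 (pos 8,9,10,11,12,13,14,15): 1⊕1⊕0⊕1⊕1⊕0⊕0⊕1 = 1
Syndrome s8…s1 = 1010 → error at position 10.

1010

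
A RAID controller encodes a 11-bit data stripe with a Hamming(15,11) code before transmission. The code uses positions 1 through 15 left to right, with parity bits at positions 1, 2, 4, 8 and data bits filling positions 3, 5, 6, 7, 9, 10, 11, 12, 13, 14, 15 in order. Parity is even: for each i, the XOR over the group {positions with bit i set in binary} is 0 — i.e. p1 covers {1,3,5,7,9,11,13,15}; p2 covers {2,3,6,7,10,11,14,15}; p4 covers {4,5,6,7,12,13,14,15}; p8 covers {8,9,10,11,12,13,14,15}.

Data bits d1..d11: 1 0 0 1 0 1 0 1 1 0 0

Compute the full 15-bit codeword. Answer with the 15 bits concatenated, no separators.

111100110101100

Place data at non-parity positions: p1 p2 1 p4 0 0 1 p8 0 1 0 1 1 0 0
p1 (pos 1,3,5,7,9,11,13,15): XOR of data positions = 1⊕0⊕1⊕0⊕0⊕1⊕0 = 1
p2 (pos 2,3,6,7,10,11,14,15): XOR of data positions = 1⊕0⊕1⊕1⊕0⊕0⊕0 = 1
p4 (pos 4,5,6,7,12,13,14,15): XOR of data positions = 0⊕0⊕1⊕1⊕1⊕0⊕0 = 1
p8 (pos 8,9,10,11,12,13,14,15): XOR of data positions = 0⊕1⊕0⊕1⊕1⊕0⊕0 = 1
Codeword: 111100110101100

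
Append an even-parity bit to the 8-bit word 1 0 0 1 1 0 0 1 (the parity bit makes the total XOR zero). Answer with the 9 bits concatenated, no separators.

100110010

XOR of the 8 data bits: 1⊕0⊕0⊕1⊕1⊕0⊕0⊕1 = 0
Parity bit = 0 (so all 9 bits XOR to 0).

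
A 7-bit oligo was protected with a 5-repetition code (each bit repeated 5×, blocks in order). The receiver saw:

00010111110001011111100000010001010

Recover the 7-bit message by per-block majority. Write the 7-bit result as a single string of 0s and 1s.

Block 1 (00010): 1 one → 0
Block 2 (11111): 5 ones → 1
Block 3 (00010): 1 one → 0
Block 4 (11111): 5 ones → 1
Block 5 (10000): 1 one → 0
Block 6 (00100): 1 one → 0
Block 7 (01010): 2 ones → 0

0101000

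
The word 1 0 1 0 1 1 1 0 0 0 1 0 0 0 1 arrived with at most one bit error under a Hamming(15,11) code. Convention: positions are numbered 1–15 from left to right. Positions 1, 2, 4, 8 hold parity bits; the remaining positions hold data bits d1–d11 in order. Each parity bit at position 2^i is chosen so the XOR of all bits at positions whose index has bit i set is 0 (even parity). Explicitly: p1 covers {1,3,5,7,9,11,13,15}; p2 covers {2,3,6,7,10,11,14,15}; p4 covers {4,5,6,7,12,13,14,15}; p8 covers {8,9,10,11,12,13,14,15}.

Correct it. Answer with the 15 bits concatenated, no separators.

111011100010001

s1 (pos 1,3,5,7,9,11,13,15): 1⊕1⊕1⊕1⊕0⊕1⊕0⊕1 = 0
s2 (pos 2,3,6,7,10,11,14,15): 0⊕1⊕1⊕1⊕0⊕1⊕0⊕1 = 1
s4 (pos 4,5,6,7,12,13,14,15): 0⊕1⊕1⊕1⊕0⊕0⊕0⊕1 = 0
s8 (pos 8,9,10,11,12,13,14,15): 0⊕0⊕0⊕1⊕0⊕0⊕0⊕1 = 0
Syndrome s8…s1 = 0010 → error at position 2.
Flip position 2: 101011100010001 → 111011100010001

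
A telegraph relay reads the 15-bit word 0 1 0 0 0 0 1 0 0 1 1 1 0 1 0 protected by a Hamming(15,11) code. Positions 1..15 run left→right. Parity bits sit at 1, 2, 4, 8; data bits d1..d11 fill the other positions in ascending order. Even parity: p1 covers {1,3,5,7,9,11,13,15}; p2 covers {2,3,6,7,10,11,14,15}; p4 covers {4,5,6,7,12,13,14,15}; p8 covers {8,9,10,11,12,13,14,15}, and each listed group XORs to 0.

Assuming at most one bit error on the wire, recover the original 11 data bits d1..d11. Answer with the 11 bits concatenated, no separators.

s1 (pos 1,3,5,7,9,11,13,15): 0⊕0⊕0⊕1⊕0⊕1⊕0⊕0 = 0
s2 (pos 2,3,6,7,10,11,14,15): 1⊕0⊕0⊕1⊕1⊕1⊕1⊕0 = 1
s4 (pos 4,5,6,7,12,13,14,15): 0⊕0⊕0⊕1⊕1⊕0⊕1⊕0 = 1
s8 (pos 8,9,10,11,12,13,14,15): 0⊕0⊕1⊕1⊕1⊕0⊕1⊕0 = 0
Syndrome s8…s1 = 0110 → error at position 6.
Flip position 6: 010000100111010 → 010001100111010
Read data bits from positions 3,5,6,7,9,10,11,12,13,14,15: 00110111010

00110111010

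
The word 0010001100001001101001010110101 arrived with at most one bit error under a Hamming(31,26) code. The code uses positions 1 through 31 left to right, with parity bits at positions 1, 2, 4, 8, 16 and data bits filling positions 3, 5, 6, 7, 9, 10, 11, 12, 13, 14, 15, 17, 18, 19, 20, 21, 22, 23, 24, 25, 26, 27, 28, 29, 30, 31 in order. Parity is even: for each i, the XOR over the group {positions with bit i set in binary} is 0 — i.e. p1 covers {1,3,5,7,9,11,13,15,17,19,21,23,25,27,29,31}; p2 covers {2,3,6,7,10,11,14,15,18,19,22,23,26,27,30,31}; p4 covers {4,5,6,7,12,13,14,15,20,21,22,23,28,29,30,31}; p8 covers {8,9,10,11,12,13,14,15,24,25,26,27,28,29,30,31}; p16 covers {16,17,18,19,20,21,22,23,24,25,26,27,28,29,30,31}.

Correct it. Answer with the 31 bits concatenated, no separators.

s1 (pos 1,3,5,7,9,11,13,15,17,19,21,23,25,27,29,31): 0⊕1⊕0⊕1⊕0⊕0⊕1⊕0⊕1⊕1⊕0⊕0⊕0⊕1⊕1⊕1 = 0
s2 (pos 2,3,6,7,10,11,14,15,18,19,22,23,26,27,30,31): 0⊕1⊕0⊕1⊕0⊕0⊕0⊕0⊕0⊕1⊕1⊕0⊕1⊕1⊕0⊕1 = 1
s4 (pos 4,5,6,7,12,13,14,15,20,21,22,23,28,29,30,31): 0⊕0⊕0⊕1⊕0⊕1⊕0⊕0⊕0⊕0⊕1⊕0⊕0⊕1⊕0⊕1 = 1
s8 (pos 8,9,10,11,12,13,14,15,24,25,26,27,28,29,30,31): 1⊕0⊕0⊕0⊕0⊕1⊕0⊕0⊕1⊕0⊕1⊕1⊕0⊕1⊕0⊕1 = 1
s16 (pos 16,17,18,19,20,21,22,23,24,25,26,27,28,29,30,31): 1⊕1⊕0⊕1⊕0⊕0⊕1⊕0⊕1⊕0⊕1⊕1⊕0⊕1⊕0⊕1 = 1
Syndrome s16…s1 = 11110 → error at position 30.
Flip position 30: 0010001100001001101001010110101 → 0010001100001001101001010110111

0010001100001001101001010110111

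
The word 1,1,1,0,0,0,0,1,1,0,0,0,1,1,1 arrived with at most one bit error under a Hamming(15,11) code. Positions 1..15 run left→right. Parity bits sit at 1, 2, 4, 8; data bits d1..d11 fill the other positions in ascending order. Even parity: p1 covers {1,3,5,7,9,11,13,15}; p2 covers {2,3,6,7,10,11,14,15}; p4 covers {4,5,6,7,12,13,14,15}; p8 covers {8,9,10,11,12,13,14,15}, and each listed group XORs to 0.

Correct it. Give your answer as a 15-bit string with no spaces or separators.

111000011000011

s1 (pos 1,3,5,7,9,11,13,15): 1⊕1⊕0⊕0⊕1⊕0⊕1⊕1 = 1
s2 (pos 2,3,6,7,10,11,14,15): 1⊕1⊕0⊕0⊕0⊕0⊕1⊕1 = 0
s4 (pos 4,5,6,7,12,13,14,15): 0⊕0⊕0⊕0⊕0⊕1⊕1⊕1 = 1
s8 (pos 8,9,10,11,12,13,14,15): 1⊕1⊕0⊕0⊕0⊕1⊕1⊕1 = 1
Syndrome s8…s1 = 1101 → error at position 13.
Flip position 13: 111000011000111 → 111000011000011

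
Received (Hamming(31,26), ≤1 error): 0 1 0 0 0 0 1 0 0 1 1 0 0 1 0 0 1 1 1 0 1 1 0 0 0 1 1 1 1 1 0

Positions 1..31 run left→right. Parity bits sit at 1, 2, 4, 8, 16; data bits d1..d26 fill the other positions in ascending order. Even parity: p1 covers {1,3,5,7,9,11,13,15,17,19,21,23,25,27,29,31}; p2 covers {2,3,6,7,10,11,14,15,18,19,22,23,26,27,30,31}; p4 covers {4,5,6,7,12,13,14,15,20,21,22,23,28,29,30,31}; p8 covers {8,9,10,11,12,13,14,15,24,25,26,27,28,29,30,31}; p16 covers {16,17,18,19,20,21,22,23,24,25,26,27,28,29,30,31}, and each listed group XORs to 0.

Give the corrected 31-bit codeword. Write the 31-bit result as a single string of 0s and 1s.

0100000001100100111011000111110

s1 (pos 1,3,5,7,9,11,13,15,17,19,21,23,25,27,29,31): 0⊕0⊕0⊕1⊕0⊕1⊕0⊕0⊕1⊕1⊕1⊕0⊕0⊕1⊕1⊕0 = 1
s2 (pos 2,3,6,7,10,11,14,15,18,19,22,23,26,27,30,31): 1⊕0⊕0⊕1⊕1⊕1⊕1⊕0⊕1⊕1⊕1⊕0⊕1⊕1⊕1⊕0 = 1
s4 (pos 4,5,6,7,12,13,14,15,20,21,22,23,28,29,30,31): 0⊕0⊕0⊕1⊕0⊕0⊕1⊕0⊕0⊕1⊕1⊕0⊕1⊕1⊕1⊕0 = 1
s8 (pos 8,9,10,11,12,13,14,15,24,25,26,27,28,29,30,31): 0⊕0⊕1⊕1⊕0⊕0⊕1⊕0⊕0⊕0⊕1⊕1⊕1⊕1⊕1⊕0 = 0
s16 (pos 16,17,18,19,20,21,22,23,24,25,26,27,28,29,30,31): 0⊕1⊕1⊕1⊕0⊕1⊕1⊕0⊕0⊕0⊕1⊕1⊕1⊕1⊕1⊕0 = 0
Syndrome s16…s1 = 00111 → error at position 7.
Flip position 7: 0100001001100100111011000111110 → 0100000001100100111011000111110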